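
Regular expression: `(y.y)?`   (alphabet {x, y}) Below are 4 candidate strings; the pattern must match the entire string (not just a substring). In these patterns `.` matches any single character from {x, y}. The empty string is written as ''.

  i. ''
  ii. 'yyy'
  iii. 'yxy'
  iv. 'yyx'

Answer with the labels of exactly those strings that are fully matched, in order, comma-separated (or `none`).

i, ii, iii

i. '' → match
ii. 'yyy' → match
iii. 'yxy' → match
iv. 'yyx' → no match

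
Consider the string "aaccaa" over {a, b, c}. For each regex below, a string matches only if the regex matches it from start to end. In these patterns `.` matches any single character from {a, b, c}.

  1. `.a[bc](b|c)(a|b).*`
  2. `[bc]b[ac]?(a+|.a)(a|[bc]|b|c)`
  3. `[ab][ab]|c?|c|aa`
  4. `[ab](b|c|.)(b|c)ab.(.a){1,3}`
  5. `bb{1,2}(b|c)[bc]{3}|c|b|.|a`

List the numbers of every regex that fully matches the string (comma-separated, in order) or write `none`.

1

1 → match
2 → no match
3 → no match
4 → no match
5 → no match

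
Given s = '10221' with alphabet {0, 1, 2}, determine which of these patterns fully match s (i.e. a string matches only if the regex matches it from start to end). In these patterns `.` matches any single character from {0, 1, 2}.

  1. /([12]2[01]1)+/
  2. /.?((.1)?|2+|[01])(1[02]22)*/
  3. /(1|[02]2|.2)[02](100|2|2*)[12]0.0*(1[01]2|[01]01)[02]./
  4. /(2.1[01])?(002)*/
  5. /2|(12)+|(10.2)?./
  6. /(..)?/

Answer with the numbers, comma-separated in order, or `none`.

5

1 → no match
2 → no match
3 → no match
4 → no match
5 → match
6 → no match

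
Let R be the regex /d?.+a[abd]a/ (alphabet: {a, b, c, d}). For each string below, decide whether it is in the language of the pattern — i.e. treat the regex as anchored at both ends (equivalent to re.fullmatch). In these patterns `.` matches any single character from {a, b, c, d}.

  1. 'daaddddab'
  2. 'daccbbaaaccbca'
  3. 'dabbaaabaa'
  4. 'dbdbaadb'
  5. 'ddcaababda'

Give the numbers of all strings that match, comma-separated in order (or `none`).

1 → no match — must end with 'a'
2 → no match
3 → no match
4 → no match — must end with 'a'
5 → no match

none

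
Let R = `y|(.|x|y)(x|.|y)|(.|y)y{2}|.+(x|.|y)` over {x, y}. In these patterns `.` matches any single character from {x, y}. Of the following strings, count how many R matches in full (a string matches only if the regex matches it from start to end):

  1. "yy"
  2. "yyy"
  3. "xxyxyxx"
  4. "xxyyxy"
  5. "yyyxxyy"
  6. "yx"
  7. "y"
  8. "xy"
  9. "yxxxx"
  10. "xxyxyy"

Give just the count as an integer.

10

1. "yy" → match
2. "yyy" → match
3. "xxyxyxx" → match
4. "xxyyxy" → match
5. "yyyxxyy" → match
6. "yx" → match
7. "y" → match
8. "xy" → match
9. "yxxxx" → match
10. "xxyxyy" → match
Total matched: 10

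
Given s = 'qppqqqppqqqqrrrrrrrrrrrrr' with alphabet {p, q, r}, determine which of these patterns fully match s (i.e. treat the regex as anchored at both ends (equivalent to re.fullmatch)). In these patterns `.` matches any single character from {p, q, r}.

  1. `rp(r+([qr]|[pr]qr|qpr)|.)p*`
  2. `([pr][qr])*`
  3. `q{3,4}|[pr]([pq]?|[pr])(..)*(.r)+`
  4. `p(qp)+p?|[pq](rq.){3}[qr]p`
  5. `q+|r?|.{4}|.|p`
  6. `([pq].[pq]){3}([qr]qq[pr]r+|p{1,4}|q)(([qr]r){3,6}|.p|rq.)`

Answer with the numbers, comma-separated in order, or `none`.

6

1 → no match — must start with 'rp'
2 → no match
3 → no match
4 → no match
5 → no match
6 → match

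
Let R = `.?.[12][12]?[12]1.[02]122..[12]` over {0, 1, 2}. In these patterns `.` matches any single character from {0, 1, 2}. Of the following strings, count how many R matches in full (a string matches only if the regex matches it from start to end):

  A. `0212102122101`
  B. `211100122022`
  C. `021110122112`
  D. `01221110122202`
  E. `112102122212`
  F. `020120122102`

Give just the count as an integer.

A → match
B → match
C → match
D → match
E → match
F → no match
Total matched: 5

5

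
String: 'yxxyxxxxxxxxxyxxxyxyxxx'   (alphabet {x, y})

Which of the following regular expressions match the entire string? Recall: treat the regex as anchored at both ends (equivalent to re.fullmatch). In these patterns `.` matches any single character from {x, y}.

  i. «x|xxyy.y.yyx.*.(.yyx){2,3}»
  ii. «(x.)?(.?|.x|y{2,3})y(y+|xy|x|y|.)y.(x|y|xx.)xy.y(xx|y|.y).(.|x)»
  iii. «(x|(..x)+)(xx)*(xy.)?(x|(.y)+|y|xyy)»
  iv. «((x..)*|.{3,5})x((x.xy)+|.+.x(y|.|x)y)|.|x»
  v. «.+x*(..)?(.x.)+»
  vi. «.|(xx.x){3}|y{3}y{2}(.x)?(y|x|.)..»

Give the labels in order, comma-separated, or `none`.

i → no match
ii → no match
iii → no match
iv → no match
v → match
vi → no match

v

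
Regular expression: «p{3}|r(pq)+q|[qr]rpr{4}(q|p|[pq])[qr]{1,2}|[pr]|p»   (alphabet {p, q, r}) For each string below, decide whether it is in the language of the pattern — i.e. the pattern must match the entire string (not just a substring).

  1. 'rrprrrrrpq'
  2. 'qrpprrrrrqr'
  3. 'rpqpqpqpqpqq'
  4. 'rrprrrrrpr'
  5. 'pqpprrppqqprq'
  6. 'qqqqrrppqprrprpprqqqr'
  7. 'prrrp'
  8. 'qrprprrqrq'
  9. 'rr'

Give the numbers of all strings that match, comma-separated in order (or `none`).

1 → no match
2 → no match
3 → match
4 → no match
5 → no match
6 → no match
7 → no match
8 → no match
9 → no match

3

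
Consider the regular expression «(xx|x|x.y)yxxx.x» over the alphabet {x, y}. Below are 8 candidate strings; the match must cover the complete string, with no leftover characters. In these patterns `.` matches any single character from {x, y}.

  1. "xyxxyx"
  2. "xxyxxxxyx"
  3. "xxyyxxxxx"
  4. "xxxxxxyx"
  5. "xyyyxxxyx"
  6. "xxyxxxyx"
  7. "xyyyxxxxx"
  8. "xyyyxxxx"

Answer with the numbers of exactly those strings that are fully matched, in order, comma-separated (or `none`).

1 → no match
2 → no match
3 → match
4 → no match
5 → match
6 → match
7 → match
8 → no match

3, 5, 6, 7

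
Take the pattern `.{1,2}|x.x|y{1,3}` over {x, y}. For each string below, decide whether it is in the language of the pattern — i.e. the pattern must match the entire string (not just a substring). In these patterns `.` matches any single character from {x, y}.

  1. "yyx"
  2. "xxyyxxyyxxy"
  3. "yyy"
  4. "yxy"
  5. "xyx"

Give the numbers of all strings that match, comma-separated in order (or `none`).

3, 5

1 → no match
2 → no match
3 → match
4 → no match
5 → match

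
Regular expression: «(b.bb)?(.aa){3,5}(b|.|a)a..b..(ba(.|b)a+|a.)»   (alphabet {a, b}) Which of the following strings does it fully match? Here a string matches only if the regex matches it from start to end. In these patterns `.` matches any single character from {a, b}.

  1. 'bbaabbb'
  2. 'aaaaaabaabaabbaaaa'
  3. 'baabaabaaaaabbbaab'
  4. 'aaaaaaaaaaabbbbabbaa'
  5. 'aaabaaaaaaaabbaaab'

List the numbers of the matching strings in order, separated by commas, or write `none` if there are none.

1. 'bbaabbb' → no match
2 → match
3 → match
4 → no match
5 → match

2, 3, 5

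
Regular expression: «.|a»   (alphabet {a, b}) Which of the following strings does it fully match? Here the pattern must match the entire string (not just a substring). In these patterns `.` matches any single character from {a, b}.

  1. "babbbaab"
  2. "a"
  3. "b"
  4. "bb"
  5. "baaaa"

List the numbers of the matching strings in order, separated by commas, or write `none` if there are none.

1. "babbbaab" → no match
2. "a" → match
3. "b" → match
4. "bb" → no match
5. "baaaa" → no match

2, 3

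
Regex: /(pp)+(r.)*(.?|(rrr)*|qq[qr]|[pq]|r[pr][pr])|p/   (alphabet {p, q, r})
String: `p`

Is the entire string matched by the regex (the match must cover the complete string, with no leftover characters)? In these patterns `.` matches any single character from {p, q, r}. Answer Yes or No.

Yes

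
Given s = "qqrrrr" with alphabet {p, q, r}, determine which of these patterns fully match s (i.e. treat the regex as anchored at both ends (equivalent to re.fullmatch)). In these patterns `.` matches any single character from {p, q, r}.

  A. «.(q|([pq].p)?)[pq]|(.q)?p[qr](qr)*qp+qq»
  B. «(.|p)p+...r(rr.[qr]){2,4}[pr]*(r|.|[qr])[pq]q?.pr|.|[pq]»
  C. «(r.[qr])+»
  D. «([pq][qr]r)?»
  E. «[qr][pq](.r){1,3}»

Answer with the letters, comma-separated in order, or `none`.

E

A → no match
B → no match
C → no match — must start with "r"
D → no match
E → match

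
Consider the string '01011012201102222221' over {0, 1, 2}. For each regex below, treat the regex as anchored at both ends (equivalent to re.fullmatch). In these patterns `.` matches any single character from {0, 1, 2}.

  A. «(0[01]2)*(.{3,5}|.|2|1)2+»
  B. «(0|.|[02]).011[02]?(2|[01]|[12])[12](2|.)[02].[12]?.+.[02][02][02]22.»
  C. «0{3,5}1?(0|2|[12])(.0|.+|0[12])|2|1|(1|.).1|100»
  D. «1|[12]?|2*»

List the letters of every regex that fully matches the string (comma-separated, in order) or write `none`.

A → no match — must end with '2'
B → match
C → no match
D → no match

B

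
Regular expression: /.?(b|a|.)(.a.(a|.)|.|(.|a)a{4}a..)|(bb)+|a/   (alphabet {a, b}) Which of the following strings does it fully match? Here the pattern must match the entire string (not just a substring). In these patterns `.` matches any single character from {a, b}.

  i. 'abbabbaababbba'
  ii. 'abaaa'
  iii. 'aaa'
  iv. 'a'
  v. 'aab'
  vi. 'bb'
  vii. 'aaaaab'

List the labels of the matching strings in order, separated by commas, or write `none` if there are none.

i → no match
ii → match
iii → match
iv → match
v → match
vi → match
vii → match

ii, iii, iv, v, vi, vii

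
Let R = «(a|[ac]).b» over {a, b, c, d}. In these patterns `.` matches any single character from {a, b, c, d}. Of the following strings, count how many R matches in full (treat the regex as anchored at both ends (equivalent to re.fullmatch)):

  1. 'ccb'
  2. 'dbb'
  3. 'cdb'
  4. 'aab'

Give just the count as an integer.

3

1. 'ccb' → match
2. 'dbb' → no match
3. 'cdb' → match
4. 'aab' → match
Total matched: 3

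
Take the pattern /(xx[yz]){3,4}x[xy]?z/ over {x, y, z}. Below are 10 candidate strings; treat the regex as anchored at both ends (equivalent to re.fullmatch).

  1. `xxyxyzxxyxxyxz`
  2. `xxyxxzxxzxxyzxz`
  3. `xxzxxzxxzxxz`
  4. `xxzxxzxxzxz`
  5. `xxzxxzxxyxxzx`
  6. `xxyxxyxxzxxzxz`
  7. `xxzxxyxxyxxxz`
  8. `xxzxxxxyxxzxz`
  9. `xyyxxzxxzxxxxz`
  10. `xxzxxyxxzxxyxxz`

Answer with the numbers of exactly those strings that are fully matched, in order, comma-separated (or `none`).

3, 4, 6, 10

1 → no match
2 → no match
3. `xxzxxzxxzxxz` → match
4. `xxzxxzxxzxz` → match
5 → no match — must end with `z`
6 → match
7 → no match
8 → no match
9 → no match — must start with `xx`
10 → match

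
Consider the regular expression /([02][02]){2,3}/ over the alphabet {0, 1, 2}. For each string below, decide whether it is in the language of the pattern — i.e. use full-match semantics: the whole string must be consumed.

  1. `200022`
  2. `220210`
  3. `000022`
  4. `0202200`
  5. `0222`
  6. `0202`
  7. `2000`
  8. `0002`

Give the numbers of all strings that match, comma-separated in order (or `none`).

1, 3, 5, 6, 7, 8

1 → match
2 → no match
3 → match
4 → no match
5 → match
6 → match
7 → match
8 → match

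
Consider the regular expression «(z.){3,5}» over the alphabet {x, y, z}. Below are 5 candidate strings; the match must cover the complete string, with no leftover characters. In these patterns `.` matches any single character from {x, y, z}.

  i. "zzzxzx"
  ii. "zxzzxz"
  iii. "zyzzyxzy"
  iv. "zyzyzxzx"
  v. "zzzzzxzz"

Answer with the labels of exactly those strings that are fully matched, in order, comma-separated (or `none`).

i, iv, v

i → match
ii → no match
iii → no match
iv → match
v → match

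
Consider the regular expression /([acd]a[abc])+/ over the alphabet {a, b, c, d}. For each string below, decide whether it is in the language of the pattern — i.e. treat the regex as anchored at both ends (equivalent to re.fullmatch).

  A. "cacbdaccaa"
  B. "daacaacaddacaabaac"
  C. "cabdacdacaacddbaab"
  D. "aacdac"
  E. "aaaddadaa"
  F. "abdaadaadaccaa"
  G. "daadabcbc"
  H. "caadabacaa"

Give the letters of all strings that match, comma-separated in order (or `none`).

D

A. "cacbdaccaa" → no match
B → no match
C → no match
D. "aacdac" → match
E. "aaaddadaa" → no match
F → no match
G. "daadabcbc" → no match
H. "caadabacaa" → no match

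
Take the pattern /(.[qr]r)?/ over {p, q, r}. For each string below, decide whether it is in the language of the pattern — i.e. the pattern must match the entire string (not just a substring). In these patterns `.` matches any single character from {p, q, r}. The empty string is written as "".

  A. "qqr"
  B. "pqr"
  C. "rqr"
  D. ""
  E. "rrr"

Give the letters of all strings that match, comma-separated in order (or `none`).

A → match
B → match
C → match
D → match
E → match

A, B, C, D, E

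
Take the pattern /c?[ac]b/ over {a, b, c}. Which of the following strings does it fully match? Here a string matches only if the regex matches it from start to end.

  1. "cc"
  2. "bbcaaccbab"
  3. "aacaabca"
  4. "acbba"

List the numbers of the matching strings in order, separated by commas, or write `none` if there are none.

1 → no match — must end with "b"
2 → no match
3 → no match — must end with "b"
4 → no match — must end with "b"

none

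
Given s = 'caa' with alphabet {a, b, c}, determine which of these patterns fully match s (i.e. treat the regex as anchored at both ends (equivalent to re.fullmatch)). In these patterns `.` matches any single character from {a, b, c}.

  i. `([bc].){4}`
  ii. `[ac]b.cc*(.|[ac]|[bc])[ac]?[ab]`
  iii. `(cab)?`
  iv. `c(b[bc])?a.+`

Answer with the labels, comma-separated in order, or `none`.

iv

i → no match
ii → no match
iii → no match
iv → match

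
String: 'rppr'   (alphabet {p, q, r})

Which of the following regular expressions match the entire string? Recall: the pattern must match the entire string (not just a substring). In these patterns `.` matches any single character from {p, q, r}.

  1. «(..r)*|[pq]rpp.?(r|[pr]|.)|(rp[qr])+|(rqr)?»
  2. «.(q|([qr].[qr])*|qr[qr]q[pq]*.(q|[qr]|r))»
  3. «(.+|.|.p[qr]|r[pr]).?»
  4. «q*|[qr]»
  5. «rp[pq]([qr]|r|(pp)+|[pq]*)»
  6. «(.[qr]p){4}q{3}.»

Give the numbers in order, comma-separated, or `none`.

1 → no match
2 → no match
3 → match
4 → no match
5 → match
6 → no match

3, 5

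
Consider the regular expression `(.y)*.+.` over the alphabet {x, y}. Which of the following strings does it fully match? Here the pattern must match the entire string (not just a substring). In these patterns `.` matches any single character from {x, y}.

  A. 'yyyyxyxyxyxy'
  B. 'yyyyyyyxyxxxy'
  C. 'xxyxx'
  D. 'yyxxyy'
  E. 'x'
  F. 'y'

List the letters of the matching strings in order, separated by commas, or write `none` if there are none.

A, B, C, D

A → match
B → match
C → match
D → match
E → no match
F → no match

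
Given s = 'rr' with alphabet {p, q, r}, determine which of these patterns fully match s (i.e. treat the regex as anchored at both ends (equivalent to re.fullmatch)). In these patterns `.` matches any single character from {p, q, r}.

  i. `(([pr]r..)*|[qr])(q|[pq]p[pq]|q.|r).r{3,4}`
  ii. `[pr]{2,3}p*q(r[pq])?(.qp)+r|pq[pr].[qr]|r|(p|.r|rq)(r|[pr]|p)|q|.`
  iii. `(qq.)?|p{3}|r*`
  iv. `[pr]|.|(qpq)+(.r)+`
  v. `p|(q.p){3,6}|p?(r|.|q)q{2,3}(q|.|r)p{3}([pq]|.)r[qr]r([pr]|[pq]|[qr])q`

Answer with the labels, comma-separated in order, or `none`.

iii

i → no match
ii → no match
iii → match
iv → no match
v → no match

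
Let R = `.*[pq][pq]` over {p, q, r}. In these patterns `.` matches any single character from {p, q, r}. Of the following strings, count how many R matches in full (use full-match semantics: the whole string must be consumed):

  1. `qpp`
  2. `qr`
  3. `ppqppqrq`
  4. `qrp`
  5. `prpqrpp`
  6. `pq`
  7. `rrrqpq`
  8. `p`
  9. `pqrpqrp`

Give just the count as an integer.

4

1. `qpp` → match
2. `qr` → no match
3. `ppqppqrq` → no match
4. `qrp` → no match
5. `prpqrpp` → match
6. `pq` → match
7. `rrrqpq` → match
8. `p` → no match
9. `pqrpqrp` → no match
Total matched: 4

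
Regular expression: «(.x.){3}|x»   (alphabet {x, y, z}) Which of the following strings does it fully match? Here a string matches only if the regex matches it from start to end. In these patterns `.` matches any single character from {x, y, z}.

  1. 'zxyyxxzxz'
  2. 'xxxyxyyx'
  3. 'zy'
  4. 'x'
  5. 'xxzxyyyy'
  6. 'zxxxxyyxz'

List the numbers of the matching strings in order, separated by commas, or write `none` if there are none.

1 → match
2 → no match
3 → no match
4 → match
5 → no match
6 → match

1, 4, 6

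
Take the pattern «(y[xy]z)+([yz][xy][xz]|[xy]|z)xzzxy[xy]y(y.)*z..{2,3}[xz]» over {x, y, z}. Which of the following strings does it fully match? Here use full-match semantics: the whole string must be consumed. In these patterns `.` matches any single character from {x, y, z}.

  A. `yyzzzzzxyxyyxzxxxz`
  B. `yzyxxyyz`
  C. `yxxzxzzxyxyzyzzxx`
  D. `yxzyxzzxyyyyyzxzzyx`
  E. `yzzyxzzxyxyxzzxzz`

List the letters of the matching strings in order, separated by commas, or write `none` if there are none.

A → no match
B. `yzyxxyyz` → no match
C → no match
D → match
E → no match

D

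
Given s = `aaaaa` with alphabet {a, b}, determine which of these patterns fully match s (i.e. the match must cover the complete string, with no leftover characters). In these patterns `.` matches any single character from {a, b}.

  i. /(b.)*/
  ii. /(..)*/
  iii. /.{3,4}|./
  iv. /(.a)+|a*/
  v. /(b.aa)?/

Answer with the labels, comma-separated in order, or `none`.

iv

i → no match
ii → no match
iii → no match
iv → match
v → no match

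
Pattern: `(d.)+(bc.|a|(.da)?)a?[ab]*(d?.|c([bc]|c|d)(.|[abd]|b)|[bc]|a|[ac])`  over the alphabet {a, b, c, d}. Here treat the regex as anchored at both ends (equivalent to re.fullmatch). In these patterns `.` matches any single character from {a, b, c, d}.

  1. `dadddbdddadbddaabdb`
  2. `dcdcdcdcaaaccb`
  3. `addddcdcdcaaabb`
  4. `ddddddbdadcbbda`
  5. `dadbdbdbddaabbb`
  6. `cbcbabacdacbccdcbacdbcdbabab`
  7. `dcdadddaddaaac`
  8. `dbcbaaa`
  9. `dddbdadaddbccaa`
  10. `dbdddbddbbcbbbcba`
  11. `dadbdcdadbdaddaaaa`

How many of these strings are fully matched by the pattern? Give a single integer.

1 → match
2 → match
3 → no match — must start with `d`
4 → no match
5 → match
6 → no match — must start with `d`
7 → match
8 → no match
9 → match
10 → no match
11 → match
Total matched: 6

6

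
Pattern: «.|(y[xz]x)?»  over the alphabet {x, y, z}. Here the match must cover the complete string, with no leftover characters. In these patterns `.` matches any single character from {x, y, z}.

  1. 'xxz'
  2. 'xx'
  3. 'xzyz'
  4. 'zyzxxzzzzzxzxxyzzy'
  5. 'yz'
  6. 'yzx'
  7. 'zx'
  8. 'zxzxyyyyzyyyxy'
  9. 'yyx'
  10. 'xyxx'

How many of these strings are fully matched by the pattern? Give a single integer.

1

1 → no match
2 → no match
3 → no match
4 → no match
5 → no match
6 → match
7 → no match
8 → no match
9 → no match
10 → no match
Total matched: 1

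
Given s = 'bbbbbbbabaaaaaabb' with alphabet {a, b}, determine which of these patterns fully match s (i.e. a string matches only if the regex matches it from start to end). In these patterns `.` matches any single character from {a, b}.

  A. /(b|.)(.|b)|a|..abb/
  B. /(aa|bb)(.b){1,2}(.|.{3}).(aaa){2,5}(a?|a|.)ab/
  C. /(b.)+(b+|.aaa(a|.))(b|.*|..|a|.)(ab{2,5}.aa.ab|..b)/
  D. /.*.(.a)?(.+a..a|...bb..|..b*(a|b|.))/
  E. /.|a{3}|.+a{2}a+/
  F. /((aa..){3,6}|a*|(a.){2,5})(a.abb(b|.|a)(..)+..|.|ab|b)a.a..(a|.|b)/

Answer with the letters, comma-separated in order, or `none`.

C, D

A → no match
B → no match — must end with 'ab'
C → match
D → match
E → no match
F → no match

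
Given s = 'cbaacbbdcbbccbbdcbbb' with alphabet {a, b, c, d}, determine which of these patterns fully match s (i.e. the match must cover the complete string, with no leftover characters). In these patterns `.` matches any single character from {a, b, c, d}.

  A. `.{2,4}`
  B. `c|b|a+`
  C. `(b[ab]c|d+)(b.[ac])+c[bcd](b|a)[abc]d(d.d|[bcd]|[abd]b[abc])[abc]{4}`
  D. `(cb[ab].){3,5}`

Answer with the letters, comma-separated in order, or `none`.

A → no match
B → no match
C → no match
D → match

D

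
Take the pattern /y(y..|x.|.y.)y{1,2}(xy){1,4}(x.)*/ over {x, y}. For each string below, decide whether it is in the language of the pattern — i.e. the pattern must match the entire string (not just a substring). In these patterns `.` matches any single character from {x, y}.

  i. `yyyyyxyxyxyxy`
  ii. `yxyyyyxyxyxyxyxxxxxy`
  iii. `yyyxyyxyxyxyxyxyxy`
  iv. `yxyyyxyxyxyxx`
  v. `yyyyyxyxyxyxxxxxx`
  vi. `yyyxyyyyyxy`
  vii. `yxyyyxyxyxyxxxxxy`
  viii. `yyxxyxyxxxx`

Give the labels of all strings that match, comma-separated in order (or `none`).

i, ii, iii, iv, v, vii, viii

i → match
ii → match
iii → match
iv → match
v → match
vi. `yyyxyyyyyxy` → no match
vii → match
viii. `yyxxyxyxxxx` → match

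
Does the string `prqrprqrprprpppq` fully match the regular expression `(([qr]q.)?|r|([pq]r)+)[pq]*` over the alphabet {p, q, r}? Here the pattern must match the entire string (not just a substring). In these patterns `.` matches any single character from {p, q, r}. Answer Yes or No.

Yes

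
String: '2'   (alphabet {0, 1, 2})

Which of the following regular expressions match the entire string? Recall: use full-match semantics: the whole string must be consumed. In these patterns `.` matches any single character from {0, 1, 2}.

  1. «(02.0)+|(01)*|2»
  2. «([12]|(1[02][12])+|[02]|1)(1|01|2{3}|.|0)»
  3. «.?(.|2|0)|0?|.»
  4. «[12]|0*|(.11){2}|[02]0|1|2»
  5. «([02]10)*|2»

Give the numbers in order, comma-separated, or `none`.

1, 3, 4, 5

1 → match
2 → no match
3 → match
4 → match
5 → match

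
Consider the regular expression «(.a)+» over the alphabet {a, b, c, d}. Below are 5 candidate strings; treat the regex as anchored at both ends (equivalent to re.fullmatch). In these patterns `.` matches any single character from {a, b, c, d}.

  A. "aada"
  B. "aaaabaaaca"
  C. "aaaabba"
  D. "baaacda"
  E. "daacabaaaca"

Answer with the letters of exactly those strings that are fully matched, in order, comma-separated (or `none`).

A, B

A → match
B → match
C → no match
D → no match
E → no match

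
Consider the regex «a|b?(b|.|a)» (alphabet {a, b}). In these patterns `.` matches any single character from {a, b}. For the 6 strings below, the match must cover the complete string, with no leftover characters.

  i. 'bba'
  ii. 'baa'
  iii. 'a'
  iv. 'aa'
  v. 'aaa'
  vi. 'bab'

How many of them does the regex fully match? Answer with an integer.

1

i. 'bba' → no match
ii. 'baa' → no match
iii. 'a' → match
iv. 'aa' → no match
v. 'aaa' → no match
vi. 'bab' → no match
Total matched: 1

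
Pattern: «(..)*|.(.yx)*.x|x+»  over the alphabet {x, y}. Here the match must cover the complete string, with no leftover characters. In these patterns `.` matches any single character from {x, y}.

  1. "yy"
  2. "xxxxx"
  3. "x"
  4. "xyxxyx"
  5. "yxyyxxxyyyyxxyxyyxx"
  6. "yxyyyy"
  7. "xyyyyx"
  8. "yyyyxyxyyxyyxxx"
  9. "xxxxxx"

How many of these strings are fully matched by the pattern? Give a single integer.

1. "yy" → match
2. "xxxxx" → match
3. "x" → match
4. "xyxxyx" → match
5 → no match
6. "yxyyyy" → match
7. "xyyyyx" → match
8 → no match
9. "xxxxxx" → match
Total matched: 7

7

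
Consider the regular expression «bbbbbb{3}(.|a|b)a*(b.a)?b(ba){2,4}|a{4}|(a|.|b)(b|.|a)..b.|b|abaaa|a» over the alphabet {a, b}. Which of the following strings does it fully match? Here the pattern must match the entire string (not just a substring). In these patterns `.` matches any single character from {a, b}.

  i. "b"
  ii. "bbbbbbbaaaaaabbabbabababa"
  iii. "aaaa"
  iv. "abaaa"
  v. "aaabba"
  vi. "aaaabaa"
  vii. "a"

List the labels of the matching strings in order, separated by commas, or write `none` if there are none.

i → match
ii → no match
iii → match
iv → match
v → match
vi → no match
vii → match

i, iii, iv, v, vii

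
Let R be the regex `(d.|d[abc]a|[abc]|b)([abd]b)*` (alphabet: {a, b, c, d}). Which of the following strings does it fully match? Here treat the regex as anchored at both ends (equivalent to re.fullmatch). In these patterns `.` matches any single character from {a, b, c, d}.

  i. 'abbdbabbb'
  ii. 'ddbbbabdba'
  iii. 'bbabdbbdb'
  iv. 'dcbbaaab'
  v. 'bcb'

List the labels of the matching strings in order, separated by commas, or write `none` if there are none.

i

i → match
ii → no match
iii → no match
iv → no match
v → no match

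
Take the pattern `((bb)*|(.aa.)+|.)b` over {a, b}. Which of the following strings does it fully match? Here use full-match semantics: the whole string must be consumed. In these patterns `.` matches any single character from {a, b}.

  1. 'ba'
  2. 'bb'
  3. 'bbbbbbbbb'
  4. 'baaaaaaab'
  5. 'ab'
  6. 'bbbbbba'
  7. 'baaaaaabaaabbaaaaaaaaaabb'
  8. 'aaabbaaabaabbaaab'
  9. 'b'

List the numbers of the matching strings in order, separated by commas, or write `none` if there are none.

1 → no match — must end with 'b'
2 → match
3 → match
4 → match
5 → match
6 → no match — must end with 'b'
7 → match
8 → match
9 → match

2, 3, 4, 5, 7, 8, 9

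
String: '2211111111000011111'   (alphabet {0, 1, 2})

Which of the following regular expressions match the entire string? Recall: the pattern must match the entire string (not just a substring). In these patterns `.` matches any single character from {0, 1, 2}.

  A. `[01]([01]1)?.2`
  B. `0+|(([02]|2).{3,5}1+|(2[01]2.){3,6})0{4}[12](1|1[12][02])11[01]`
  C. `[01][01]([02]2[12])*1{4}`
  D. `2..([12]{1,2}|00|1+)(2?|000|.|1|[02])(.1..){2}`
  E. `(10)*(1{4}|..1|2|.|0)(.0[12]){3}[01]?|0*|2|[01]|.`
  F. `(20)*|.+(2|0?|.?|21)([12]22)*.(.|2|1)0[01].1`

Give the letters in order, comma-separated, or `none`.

A → no match — must end with '2'
B → match
C → no match
D → no match
E → no match
F → no match

B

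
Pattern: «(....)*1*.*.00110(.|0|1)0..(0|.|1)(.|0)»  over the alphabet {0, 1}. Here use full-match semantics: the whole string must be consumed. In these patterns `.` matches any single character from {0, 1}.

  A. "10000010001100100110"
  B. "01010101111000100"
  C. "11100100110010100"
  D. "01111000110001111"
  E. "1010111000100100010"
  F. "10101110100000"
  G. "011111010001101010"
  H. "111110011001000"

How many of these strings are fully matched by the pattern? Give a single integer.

1

A → no match
B → no match
C → no match
D → match
E → no match
F → no match
G → no match
H → no match
Total matched: 1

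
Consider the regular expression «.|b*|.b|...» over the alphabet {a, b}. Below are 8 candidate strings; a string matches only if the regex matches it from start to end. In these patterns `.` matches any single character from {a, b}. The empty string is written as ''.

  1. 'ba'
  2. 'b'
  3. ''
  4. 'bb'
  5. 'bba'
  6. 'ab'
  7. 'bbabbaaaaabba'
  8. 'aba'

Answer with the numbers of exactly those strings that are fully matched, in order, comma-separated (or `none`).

2, 3, 4, 5, 6, 8

1 → no match
2 → match
3 → match
4 → match
5 → match
6 → match
7 → no match
8 → match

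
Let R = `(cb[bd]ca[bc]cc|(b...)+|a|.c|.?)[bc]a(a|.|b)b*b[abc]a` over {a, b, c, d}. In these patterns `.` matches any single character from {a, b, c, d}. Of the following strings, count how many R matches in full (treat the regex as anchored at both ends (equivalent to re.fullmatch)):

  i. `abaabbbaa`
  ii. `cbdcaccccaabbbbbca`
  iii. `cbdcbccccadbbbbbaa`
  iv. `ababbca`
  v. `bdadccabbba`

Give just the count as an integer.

i → match
ii → match
iii → no match
iv → match
v → no match
Total matched: 3

3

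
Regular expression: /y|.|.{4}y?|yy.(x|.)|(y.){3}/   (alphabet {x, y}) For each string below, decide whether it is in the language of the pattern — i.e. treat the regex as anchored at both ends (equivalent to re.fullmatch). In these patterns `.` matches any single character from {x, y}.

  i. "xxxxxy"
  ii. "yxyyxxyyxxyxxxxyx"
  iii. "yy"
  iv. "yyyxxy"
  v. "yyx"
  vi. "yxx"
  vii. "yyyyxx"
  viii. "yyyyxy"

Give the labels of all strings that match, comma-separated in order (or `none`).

i → no match
ii → no match
iii → no match
iv → no match
v → no match
vi → no match
vii → no match
viii → no match

none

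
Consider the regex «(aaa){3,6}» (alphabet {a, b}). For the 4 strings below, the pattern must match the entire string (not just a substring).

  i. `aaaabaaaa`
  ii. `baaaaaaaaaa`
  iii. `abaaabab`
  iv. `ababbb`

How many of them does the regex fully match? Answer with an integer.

0

i. `aaaabaaaa` → no match
ii. `baaaaaaaaaa` → no match — must start with `aaa`
iii. `abaaabab` → no match — must start with `aaa`
iv. `ababbb` → no match — must start with `aaa`
Total matched: 0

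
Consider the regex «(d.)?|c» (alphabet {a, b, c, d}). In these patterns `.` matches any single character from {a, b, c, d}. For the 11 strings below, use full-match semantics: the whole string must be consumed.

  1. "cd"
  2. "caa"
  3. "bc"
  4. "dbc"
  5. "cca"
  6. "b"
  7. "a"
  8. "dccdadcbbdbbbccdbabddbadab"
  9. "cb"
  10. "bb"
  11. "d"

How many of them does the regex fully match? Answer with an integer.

1. "cd" → no match
2. "caa" → no match
3. "bc" → no match
4. "dbc" → no match
5. "cca" → no match
6. "b" → no match
7. "a" → no match
8 → no match
9. "cb" → no match
10. "bb" → no match
11. "d" → no match
Total matched: 0

0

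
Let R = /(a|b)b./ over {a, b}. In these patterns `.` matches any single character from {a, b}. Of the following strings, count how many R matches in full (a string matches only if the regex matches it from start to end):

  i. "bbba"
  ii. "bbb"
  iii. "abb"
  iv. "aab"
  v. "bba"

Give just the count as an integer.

3

i. "bbba" → no match
ii. "bbb" → match
iii. "abb" → match
iv. "aab" → no match
v. "bba" → match
Total matched: 3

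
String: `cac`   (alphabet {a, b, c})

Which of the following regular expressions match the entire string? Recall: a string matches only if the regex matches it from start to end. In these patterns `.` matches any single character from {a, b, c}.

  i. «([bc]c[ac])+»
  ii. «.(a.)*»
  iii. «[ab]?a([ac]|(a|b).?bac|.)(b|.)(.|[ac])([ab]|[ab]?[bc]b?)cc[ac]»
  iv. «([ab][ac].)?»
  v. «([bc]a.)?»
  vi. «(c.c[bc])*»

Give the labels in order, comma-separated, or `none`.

ii, v

i → no match
ii → match
iii → no match
iv → no match
v → match
vi → no match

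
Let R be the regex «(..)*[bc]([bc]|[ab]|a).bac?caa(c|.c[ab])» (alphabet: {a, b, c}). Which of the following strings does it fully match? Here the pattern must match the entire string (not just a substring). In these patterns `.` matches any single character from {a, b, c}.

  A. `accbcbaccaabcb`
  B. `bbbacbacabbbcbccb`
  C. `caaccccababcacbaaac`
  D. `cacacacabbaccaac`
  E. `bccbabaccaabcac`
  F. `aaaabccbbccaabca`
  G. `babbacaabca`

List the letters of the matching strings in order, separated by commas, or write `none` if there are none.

A, D, G

A → match
B → no match
C → no match
D → match
E → no match
F → no match
G. `babbacaabca` → match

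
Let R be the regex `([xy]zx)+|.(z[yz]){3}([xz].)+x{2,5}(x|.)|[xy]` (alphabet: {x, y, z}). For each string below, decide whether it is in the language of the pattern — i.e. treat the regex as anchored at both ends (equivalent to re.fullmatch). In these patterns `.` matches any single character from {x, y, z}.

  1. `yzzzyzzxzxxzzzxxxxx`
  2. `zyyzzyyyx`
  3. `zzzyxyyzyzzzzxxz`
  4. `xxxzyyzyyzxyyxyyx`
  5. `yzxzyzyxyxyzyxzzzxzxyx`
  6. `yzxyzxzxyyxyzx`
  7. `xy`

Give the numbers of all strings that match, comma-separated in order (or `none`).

1

1 → match
2 → no match
3 → no match
4 → no match
5 → no match
6 → no match
7 → no match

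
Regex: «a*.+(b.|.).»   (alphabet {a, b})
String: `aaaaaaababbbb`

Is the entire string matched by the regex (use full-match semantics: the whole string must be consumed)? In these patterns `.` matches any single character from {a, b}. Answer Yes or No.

Yes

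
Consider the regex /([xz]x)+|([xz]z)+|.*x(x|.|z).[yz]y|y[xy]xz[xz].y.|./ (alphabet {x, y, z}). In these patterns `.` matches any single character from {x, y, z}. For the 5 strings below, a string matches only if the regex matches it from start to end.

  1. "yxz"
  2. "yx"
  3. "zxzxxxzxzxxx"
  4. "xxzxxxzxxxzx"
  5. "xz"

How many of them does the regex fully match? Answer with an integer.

3

1 → no match
2 → no match
3 → match
4 → match
5 → match
Total matched: 3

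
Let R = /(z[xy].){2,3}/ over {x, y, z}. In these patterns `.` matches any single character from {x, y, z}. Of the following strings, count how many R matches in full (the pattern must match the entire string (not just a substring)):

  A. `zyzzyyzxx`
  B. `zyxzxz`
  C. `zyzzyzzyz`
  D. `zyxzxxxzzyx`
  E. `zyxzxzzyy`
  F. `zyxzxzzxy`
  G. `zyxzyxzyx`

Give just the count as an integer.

6

A → match
B → match
C → match
D → no match
E → match
F → match
G → match
Total matched: 6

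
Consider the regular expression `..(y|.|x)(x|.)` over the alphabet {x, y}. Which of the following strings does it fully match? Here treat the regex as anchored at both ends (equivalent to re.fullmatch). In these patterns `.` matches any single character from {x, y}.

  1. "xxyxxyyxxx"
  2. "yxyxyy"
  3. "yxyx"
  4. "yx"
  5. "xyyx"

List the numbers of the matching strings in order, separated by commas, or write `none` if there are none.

3, 5

1. "xxyxxyyxxx" → no match
2. "yxyxyy" → no match
3. "yxyx" → match
4. "yx" → no match
5. "xyyx" → match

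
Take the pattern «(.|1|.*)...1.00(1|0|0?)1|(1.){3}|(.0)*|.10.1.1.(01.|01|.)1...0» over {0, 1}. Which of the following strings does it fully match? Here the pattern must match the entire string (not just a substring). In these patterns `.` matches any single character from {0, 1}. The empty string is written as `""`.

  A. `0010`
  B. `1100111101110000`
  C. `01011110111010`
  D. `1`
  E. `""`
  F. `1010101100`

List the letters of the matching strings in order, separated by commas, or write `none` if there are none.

A, B, C, E

A → match
B → match
C → match
D → no match
E → match
F → no match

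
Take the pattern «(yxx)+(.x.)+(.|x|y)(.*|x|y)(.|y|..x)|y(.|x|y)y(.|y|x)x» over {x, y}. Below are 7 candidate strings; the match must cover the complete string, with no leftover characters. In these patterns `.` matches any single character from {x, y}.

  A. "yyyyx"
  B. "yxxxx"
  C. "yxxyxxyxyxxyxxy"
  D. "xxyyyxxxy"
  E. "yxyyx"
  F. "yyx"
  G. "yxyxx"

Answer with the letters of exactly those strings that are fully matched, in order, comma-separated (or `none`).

A → match
B → no match
C → match
D → no match
E → match
F → no match
G → match

A, C, E, G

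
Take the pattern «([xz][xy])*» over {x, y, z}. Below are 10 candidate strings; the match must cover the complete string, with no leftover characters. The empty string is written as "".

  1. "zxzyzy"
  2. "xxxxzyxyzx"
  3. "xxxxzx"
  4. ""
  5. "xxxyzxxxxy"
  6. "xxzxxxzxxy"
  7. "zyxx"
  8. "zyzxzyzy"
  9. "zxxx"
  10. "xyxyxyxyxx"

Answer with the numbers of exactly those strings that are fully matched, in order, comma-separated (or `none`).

1, 2, 3, 4, 5, 6, 7, 8, 9, 10

1 → match
2 → match
3 → match
4 → match
5 → match
6 → match
7 → match
8 → match
9 → match
10 → match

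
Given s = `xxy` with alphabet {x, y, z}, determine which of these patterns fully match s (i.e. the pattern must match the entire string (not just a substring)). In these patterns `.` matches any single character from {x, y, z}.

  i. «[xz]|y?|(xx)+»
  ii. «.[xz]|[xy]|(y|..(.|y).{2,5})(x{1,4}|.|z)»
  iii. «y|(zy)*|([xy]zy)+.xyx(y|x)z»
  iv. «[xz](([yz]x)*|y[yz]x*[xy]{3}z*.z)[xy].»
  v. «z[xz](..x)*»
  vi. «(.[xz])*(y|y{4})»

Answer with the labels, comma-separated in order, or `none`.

i → no match
ii → no match
iii → no match
iv → match
v → no match — must start with `z`
vi → match

iv, vi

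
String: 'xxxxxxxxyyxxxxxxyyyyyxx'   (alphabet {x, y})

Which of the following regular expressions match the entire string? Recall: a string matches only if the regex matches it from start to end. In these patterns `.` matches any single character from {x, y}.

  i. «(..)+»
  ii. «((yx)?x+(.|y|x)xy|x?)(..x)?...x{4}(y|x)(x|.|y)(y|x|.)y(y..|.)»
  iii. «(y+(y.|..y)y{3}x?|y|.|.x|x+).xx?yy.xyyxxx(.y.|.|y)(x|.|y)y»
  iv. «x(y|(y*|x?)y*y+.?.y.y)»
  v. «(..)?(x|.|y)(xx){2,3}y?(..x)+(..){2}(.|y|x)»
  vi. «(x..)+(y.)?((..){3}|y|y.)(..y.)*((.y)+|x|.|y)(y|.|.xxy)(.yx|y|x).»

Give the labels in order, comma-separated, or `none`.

i → no match
ii → match
iii → no match — must end with 'y'
iv → no match — must end with 'y'
v → no match
vi → match

ii, vi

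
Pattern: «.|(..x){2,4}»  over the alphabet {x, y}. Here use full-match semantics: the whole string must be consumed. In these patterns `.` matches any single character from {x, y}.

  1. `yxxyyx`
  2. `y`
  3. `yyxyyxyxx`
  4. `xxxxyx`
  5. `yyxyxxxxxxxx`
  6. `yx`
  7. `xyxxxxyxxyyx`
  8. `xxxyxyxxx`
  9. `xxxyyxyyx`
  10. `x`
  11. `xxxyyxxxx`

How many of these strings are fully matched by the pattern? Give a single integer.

1 → match
2 → match
3 → match
4 → match
5 → match
6 → no match
7 → match
8 → no match
9 → match
10 → match
11 → match
Total matched: 9

9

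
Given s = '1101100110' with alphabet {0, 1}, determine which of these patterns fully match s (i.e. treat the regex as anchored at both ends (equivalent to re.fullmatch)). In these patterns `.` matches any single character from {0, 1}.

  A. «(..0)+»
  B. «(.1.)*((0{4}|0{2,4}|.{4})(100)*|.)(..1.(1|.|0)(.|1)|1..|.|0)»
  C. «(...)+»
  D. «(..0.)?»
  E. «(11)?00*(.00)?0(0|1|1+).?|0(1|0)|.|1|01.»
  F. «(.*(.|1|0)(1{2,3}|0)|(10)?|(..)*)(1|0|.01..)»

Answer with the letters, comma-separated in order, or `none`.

B, F

A → no match
B → match
C → no match
D → no match
E → no match
F → match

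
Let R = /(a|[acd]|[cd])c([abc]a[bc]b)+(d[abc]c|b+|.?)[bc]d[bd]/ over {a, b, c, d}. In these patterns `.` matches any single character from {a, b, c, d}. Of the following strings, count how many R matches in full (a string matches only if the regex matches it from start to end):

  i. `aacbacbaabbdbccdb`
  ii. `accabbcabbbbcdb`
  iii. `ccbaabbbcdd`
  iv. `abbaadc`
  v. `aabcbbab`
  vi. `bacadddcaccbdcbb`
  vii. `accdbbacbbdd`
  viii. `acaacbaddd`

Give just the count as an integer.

i → no match
ii → match
iii → no match
iv → no match
v → no match
vi → no match
vii → no match
viii → no match
Total matched: 1

1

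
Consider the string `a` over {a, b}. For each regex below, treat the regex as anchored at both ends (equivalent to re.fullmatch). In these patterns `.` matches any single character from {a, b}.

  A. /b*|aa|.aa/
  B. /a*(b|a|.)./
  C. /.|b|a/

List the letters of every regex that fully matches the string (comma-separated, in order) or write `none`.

C

A → no match
B → no match
C → match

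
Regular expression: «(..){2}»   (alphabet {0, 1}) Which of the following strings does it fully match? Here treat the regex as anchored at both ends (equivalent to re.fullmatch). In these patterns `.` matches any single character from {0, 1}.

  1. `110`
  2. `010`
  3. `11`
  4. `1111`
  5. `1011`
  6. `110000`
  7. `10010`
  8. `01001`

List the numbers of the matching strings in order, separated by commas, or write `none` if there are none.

1 → no match
2 → no match
3 → no match
4 → match
5 → match
6 → no match
7 → no match
8 → no match

4, 5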